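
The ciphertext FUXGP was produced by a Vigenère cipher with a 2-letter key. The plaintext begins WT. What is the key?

JB

Subtract each crib letter from the matching ciphertext letter (mod 26):
F(5)−W(22)=-17≡9 → J
U(20)−T(19)=1 → B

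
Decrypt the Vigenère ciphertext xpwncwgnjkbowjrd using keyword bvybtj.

Repeat the key across the ciphertext: bvybtjbvybtjbvyb
x(23)−b(1): 22 → w
p(15)−v(21): -6≡20 → u
w(22)−y(24): -2≡24 → y
n(13)−b(1): 12 → m
c(2)−t(19): -17≡9 → j
w(22)−j(9): 13 → n
g(6)−b(1): 5 → f
n(13)−v(21): -8≡18 → s
j(9)−y(24): -15≡11 → l
k(10)−b(1): 9 → j
b(1)−t(19): -18≡8 → i
o(14)−j(9): 5 → f
w(22)−b(1): 21 → v
j(9)−v(21): -12≡14 → o
r(17)−y(24): -7≡19 → t
d(3)−b(1): 2 → c

wuymjnfsljifvotc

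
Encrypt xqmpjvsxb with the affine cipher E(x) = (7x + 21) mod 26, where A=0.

x(23): 7·23+21=182≡0 → a
q(16): 7·16+21=133≡3 → d
m(12): 7·12+21=105≡1 → b
p(15): 7·15+21=126≡22 → w
j(9): 7·9+21=84≡6 → g
v(21): 7·21+21=168≡12 → m
s(18): 7·18+21=147≡17 → r
x(23): 7·23+21=182≡0 → a
b(1): 7·1+21=28≡2 → c

adbwgmrac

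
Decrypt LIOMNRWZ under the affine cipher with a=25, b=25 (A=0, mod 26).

The inverse of 25 mod 26 is 25, since 25·25=625≡1. Apply D(y)=25·(y−25) mod 26:
L(11): 25·(11−25)=-350≡14 → O
I(8): 25·(8−25)=-425≡17 → R
O(14): 25·(14−25)=-275≡11 → L
M(12): 25·(12−25)=-325≡13 → N
N(13): 25·(13−25)=-300≡12 → M
R(17): 25·(17−25)=-200≡8 → I
W(22): 25·(22−25)=-75≡3 → D
Z(25): 25·(25−25)=0 → A

ORLNMIDA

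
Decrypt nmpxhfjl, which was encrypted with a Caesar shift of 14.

zybjtrvx

n(13): 13−14=-1≡25 → z
m(12): 12−14=-2≡24 → y
p(15): 15−14=1 → b
x(23): 23−14=9 → j
h(7): 7−14=-7≡19 → t
f(5): 5−14=-9≡17 → r
j(9): 9−14=-5≡21 → v
l(11): 11−14=-3≡23 → x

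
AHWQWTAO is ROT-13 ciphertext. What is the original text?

A(0): 0−13=-13≡13 → N
H(7): 7−13=-6≡20 → U
W(22): 22−13=9 → J
Q(16): 16−13=3 → D
W(22): 22−13=9 → J
T(19): 19−13=6 → G
A(0): 0−13=-13≡13 → N
O(14): 14−13=1 → B

NUJDJGNB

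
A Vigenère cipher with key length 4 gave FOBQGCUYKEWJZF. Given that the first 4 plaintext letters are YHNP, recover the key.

Subtract each crib letter from the matching ciphertext letter (mod 26):
F(5)−Y(24)=-19≡7 → H
O(14)−H(7)=7 → H
B(1)−N(13)=-12≡14 → O
Q(16)−P(15)=1 → B

HHOB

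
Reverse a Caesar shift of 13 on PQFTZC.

P(15): 15−13=2 → C
Q(16): 16−13=3 → D
F(5): 5−13=-8≡18 → S
T(19): 19−13=6 → G
Z(25): 25−13=12 → M
C(2): 2−13=-11≡15 → P

CDSGMP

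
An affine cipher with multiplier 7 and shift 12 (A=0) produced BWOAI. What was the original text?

RUECS

The inverse of 7 mod 26 is 15, since 7·15=105≡1. Apply D(y)=15·(y−12) mod 26:
B(1): 15·(1−12)=-165≡17 → R
W(22): 15·(22−12)=150≡20 → U
O(14): 15·(14−12)=30≡4 → E
A(0): 15·(0−12)=-180≡2 → C
I(8): 15·(8−12)=-60≡18 → S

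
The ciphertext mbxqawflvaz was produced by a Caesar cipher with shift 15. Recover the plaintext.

m(12): 12−15=-3≡23 → x
b(1): 1−15=-14≡12 → m
x(23): 23−15=8 → i
q(16): 16−15=1 → b
a(0): 0−15=-15≡11 → l
w(22): 22−15=7 → h
f(5): 5−15=-10≡16 → q
l(11): 11−15=-4≡22 → w
v(21): 21−15=6 → g
a(0): 0−15=-15≡11 → l
z(25): 25−15=10 → k

xmiblhqwglk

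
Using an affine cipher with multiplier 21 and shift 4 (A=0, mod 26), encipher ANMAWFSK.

A(0): 21·0+4=4 → E
N(13): 21·13+4=277≡17 → R
M(12): 21·12+4=256≡22 → W
A(0): 21·0+4=4 → E
W(22): 21·22+4=466≡24 → Y
F(5): 21·5+4=109≡5 → F
S(18): 21·18+4=382≡18 → S
K(10): 21·10+4=214≡6 → G

ERWEYFSG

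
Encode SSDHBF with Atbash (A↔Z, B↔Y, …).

HHWSYU

S(18) → H(7)
S(18) → H(7)
D(3) → W(22)
H(7) → S(18)
B(1) → Y(24)
F(5) → U(20)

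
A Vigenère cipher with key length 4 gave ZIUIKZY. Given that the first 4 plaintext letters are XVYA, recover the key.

Subtract each crib letter from the matching ciphertext letter (mod 26):
Z(25)−X(23)=2 → C
I(8)−V(21)=-13≡13 → N
U(20)−Y(24)=-4≡22 → W
I(8)−A(0)=8 → I

CNWI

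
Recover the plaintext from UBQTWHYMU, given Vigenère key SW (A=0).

CFYXELGQC

Repeat the key across the ciphertext: SWSWSWSWS
U(20)−S(18): 2 → C
B(1)−W(22): -21≡5 → F
Q(16)−S(18): -2≡24 → Y
T(19)−W(22): -3≡23 → X
W(22)−S(18): 4 → E
H(7)−W(22): -15≡11 → L
Y(24)−S(18): 6 → G
M(12)−W(22): -10≡16 → Q
U(20)−S(18): 2 → C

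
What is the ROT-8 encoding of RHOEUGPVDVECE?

R(17): 17+8=25 → Z
H(7): 7+8=15 → P
O(14): 14+8=22 → W
E(4): 4+8=12 → M
U(20): 20+8=28≡2 → C
G(6): 6+8=14 → O
P(15): 15+8=23 → X
V(21): 21+8=29≡3 → D
D(3): 3+8=11 → L
V(21): 21+8=29≡3 → D
E(4): 4+8=12 → M
C(2): 2+8=10 → K
E(4): 4+8=12 → M

ZPWMCOXDLDMKM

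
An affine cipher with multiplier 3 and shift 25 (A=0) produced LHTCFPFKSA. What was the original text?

EUYBCOCVPJ

The inverse of 3 mod 26 is 9, since 3·9=27≡1. Apply D(y)=9·(y−25) mod 26:
L(11): 9·(11−25)=-126≡4 → E
H(7): 9·(7−25)=-162≡20 → U
T(19): 9·(19−25)=-54≡24 → Y
C(2): 9·(2−25)=-207≡1 → B
F(5): 9·(5−25)=-180≡2 → C
P(15): 9·(15−25)=-90≡14 → O
F(5): 9·(5−25)=-180≡2 → C
K(10): 9·(10−25)=-135≡21 → V
S(18): 9·(18−25)=-63≡15 → P
A(0): 9·(0−25)=-225≡9 → J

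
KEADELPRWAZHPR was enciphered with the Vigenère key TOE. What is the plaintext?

RQWKQHWDSHLDWD

Repeat the key across the ciphertext: TOETOETOETOETO
K(10)−T(19): -9≡17 → R
E(4)−O(14): -10≡16 → Q
A(0)−E(4): -4≡22 → W
D(3)−T(19): -16≡10 → K
E(4)−O(14): -10≡16 → Q
L(11)−E(4): 7 → H
P(15)−T(19): -4≡22 → W
R(17)−O(14): 3 → D
W(22)−E(4): 18 → S
A(0)−T(19): -19≡7 → H
Z(25)−O(14): 11 → L
H(7)−E(4): 3 → D
P(15)−T(19): -4≡22 → W
R(17)−O(14): 3 → D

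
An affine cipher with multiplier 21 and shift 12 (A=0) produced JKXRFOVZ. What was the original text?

The inverse of 21 mod 26 is 5, since 21·5=105≡1. Apply D(y)=5·(y−12) mod 26:
J(9): 5·(9−12)=-15≡11 → L
K(10): 5·(10−12)=-10≡16 → Q
X(23): 5·(23−12)=55≡3 → D
R(17): 5·(17−12)=25 → Z
F(5): 5·(5−12)=-35≡17 → R
O(14): 5·(14−12)=10 → K
V(21): 5·(21−12)=45≡19 → T
Z(25): 5·(25−12)=65≡13 → N

LQDZRKTN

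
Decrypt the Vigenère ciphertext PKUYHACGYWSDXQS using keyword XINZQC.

Repeat the key across the ciphertext: XINZQCXINZQCXIN
P(15)−X(23): -8≡18 → S
K(10)−I(8): 2 → C
U(20)−N(13): 7 → H
Y(24)−Z(25): -1≡25 → Z
H(7)−Q(16): -9≡17 → R
A(0)−C(2): -2≡24 → Y
C(2)−X(23): -21≡5 → F
G(6)−I(8): -2≡24 → Y
Y(24)−N(13): 11 → L
W(22)−Z(25): -3≡23 → X
S(18)−Q(16): 2 → C
D(3)−C(2): 1 → B
X(23)−X(23): 0 → A
Q(16)−I(8): 8 → I
S(18)−N(13): 5 → F

SCHZRYFYLXCBAIF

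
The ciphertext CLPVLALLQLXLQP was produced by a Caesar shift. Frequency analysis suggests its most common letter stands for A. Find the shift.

11

The most frequent ciphertext letter is L (appears 6 times).
L is position 11; A is position 0.
Shift = 11.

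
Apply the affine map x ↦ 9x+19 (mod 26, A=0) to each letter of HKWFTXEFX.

H(7): 9·7+19=82≡4 → E
K(10): 9·10+19=109≡5 → F
W(22): 9·22+19=217≡9 → J
F(5): 9·5+19=64≡12 → M
T(19): 9·19+19=190≡8 → I
X(23): 9·23+19=226≡18 → S
E(4): 9·4+19=55≡3 → D
F(5): 9·5+19=64≡12 → M
X(23): 9·23+19=226≡18 → S

EFJMISDMS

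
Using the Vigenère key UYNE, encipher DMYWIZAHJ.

Repeat the key across the message: UYNEUYNEU
D(3)+U(20): 23 → X
M(12)+Y(24): 36≡10 → K
Y(24)+N(13): 37≡11 → L
W(22)+E(4): 26≡0 → A
I(8)+U(20): 28≡2 → C
Z(25)+Y(24): 49≡23 → X
A(0)+N(13): 13 → N
H(7)+E(4): 11 → L
J(9)+U(20): 29≡3 → D

XKLACXNLD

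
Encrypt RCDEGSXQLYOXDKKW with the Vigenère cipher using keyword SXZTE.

Repeat the key across the message: SXZTESXZTESXZTES
R(17)+S(18): 35≡9 → J
C(2)+X(23): 25 → Z
D(3)+Z(25): 28≡2 → C
E(4)+T(19): 23 → X
G(6)+E(4): 10 → K
S(18)+S(18): 36≡10 → K
X(23)+X(23): 46≡20 → U
Q(16)+Z(25): 41≡15 → P
L(11)+T(19): 30≡4 → E
Y(24)+E(4): 28≡2 → C
O(14)+S(18): 32≡6 → G
X(23)+X(23): 46≡20 → U
D(3)+Z(25): 28≡2 → C
K(10)+T(19): 29≡3 → D
K(10)+E(4): 14 → O
W(22)+S(18): 40≡14 → O

JZCXKKUPECGUCDOO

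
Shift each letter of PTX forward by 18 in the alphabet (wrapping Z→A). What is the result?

P(15): 15+18=33≡7 → H
T(19): 19+18=37≡11 → L
X(23): 23+18=41≡15 → P

HLP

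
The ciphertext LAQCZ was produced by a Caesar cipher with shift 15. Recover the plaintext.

WLBNK

L(11): 11−15=-4≡22 → W
A(0): 0−15=-15≡11 → L
Q(16): 16−15=1 → B
C(2): 2−15=-13≡13 → N
Z(25): 25−15=10 → K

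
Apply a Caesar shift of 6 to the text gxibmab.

g(6): 6+6=12 → m
x(23): 23+6=29≡3 → d
i(8): 8+6=14 → o
b(1): 1+6=7 → h
m(12): 12+6=18 → s
a(0): 0+6=6 → g
b(1): 1+6=7 → h

mdohsgh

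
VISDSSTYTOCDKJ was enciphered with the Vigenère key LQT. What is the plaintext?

KSZSCZIIADMKZT

Repeat the key across the ciphertext: LQTLQTLQTLQTLQ
V(21)−L(11): 10 → K
I(8)−Q(16): -8≡18 → S
S(18)−T(19): -1≡25 → Z
D(3)−L(11): -8≡18 → S
S(18)−Q(16): 2 → C
S(18)−T(19): -1≡25 → Z
T(19)−L(11): 8 → I
Y(24)−Q(16): 8 → I
T(19)−T(19): 0 → A
O(14)−L(11): 3 → D
C(2)−Q(16): -14≡12 → M
D(3)−T(19): -16≡10 → K
K(10)−L(11): -1≡25 → Z
J(9)−Q(16): -7≡19 → T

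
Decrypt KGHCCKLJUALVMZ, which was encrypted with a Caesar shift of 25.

K(10): 10−25=-15≡11 → L
G(6): 6−25=-19≡7 → H
H(7): 7−25=-18≡8 → I
C(2): 2−25=-23≡3 → D
C(2): 2−25=-23≡3 → D
K(10): 10−25=-15≡11 → L
L(11): 11−25=-14≡12 → M
J(9): 9−25=-16≡10 → K
U(20): 20−25=-5≡21 → V
A(0): 0−25=-25≡1 → B
L(11): 11−25=-14≡12 → M
V(21): 21−25=-4≡22 → W
M(12): 12−25=-13≡13 → N
Z(25): 25−25=0 → A

LHIDDLMKVBMWNA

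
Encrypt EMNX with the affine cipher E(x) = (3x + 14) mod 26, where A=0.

E(4): 3·4+14=26≡0 → A
M(12): 3·12+14=50≡24 → Y
N(13): 3·13+14=53≡1 → B
X(23): 3·23+14=83≡5 → F

AYBF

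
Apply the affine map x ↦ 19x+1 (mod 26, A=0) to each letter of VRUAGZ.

KMRBLI

V(21): 19·21+1=400≡10 → K
R(17): 19·17+1=324≡12 → M
U(20): 19·20+1=381≡17 → R
A(0): 19·0+1=1 → B
G(6): 19·6+1=115≡11 → L
Z(25): 19·25+1=476≡8 → I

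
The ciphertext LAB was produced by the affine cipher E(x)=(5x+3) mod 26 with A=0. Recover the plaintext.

MPK

The inverse of 5 mod 26 is 21, since 5·21=105≡1. Apply D(y)=21·(y−3) mod 26:
L(11): 21·(11−3)=168≡12 → M
A(0): 21·(0−3)=-63≡15 → P
B(1): 21·(1−3)=-42≡10 → K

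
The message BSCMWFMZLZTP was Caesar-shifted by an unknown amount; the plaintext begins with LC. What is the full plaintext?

LCMWGPWJVJDZ

From the crib: B(1)−L(11)=-10≡16, so the shift is 16.
Subtract 16 from each ciphertext letter:
B(1): 1−16=-15≡11 → L
S(18): 18−16=2 → C
C(2): 2−16=-14≡12 → M
M(12): 12−16=-4≡22 → W
W(22): 22−16=6 → G
F(5): 5−16=-11≡15 → P
M(12): 12−16=-4≡22 → W
Z(25): 25−16=9 → J
L(11): 11−16=-5≡21 → V
Z(25): 25−16=9 → J
T(19): 19−16=3 → D
P(15): 15−16=-1≡25 → Z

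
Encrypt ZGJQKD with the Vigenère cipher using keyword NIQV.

Repeat the key across the message: NIQVNI
Z(25)+N(13): 38≡12 → M
G(6)+I(8): 14 → O
J(9)+Q(16): 25 → Z
Q(16)+V(21): 37≡11 → L
K(10)+N(13): 23 → X
D(3)+I(8): 11 → L

MOZLXL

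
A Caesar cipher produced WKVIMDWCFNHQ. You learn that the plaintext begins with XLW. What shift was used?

25

From the crib: W(22)−X(23)=-1≡25, so the shift is 25.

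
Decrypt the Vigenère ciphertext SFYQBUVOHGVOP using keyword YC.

Repeat the key across the ciphertext: YCYCYCYCYCYCY
S(18)−Y(24): -6≡20 → U
F(5)−C(2): 3 → D
Y(24)−Y(24): 0 → A
Q(16)−C(2): 14 → O
B(1)−Y(24): -23≡3 → D
U(20)−C(2): 18 → S
V(21)−Y(24): -3≡23 → X
O(14)−C(2): 12 → M
H(7)−Y(24): -17≡9 → J
G(6)−C(2): 4 → E
V(21)−Y(24): -3≡23 → X
O(14)−C(2): 12 → M
P(15)−Y(24): -9≡17 → R

UDAODSXMJEXMR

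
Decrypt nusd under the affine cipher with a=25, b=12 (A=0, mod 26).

zsuj

The inverse of 25 mod 26 is 25, since 25·25=625≡1. Apply D(y)=25·(y−12) mod 26:
n(13): 25·(13−12)=25 → z
u(20): 25·(20−12)=200≡18 → s
s(18): 25·(18−12)=150≡20 → u
d(3): 25·(3−12)=-225≡9 → j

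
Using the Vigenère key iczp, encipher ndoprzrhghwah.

vfnezbqwojvpp

Repeat the key across the message: iczpiczpiczpi
n(13)+i(8): 21 → v
d(3)+c(2): 5 → f
o(14)+z(25): 39≡13 → n
p(15)+p(15): 30≡4 → e
r(17)+i(8): 25 → z
z(25)+c(2): 27≡1 → b
r(17)+z(25): 42≡16 → q
h(7)+p(15): 22 → w
g(6)+i(8): 14 → o
h(7)+c(2): 9 → j
w(22)+z(25): 47≡21 → v
a(0)+p(15): 15 → p
h(7)+i(8): 15 → p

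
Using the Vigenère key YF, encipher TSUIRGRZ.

Repeat the key across the message: YFYFYFYF
T(19)+Y(24): 43≡17 → R
S(18)+F(5): 23 → X
U(20)+Y(24): 44≡18 → S
I(8)+F(5): 13 → N
R(17)+Y(24): 41≡15 → P
G(6)+F(5): 11 → L
R(17)+Y(24): 41≡15 → P
Z(25)+F(5): 30≡4 → E

RXSNPLPE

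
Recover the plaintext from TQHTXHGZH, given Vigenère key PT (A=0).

Repeat the key across the ciphertext: PTPTPTPTP
T(19)−P(15): 4 → E
Q(16)−T(19): -3≡23 → X
H(7)−P(15): -8≡18 → S
T(19)−T(19): 0 → A
X(23)−P(15): 8 → I
H(7)−T(19): -12≡14 → O
G(6)−P(15): -9≡17 → R
Z(25)−T(19): 6 → G
H(7)−P(15): -8≡18 → S

EXSAIORGS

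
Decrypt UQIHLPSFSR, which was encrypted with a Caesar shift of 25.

U(20): 20−25=-5≡21 → V
Q(16): 16−25=-9≡17 → R
I(8): 8−25=-17≡9 → J
H(7): 7−25=-18≡8 → I
L(11): 11−25=-14≡12 → M
P(15): 15−25=-10≡16 → Q
S(18): 18−25=-7≡19 → T
F(5): 5−25=-20≡6 → G
S(18): 18−25=-7≡19 → T
R(17): 17−25=-8≡18 → S

VRJIMQTGTS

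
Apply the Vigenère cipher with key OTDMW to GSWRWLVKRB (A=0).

ULZDSZONDX

Repeat the key across the message: OTDMWOTDMW
G(6)+O(14): 20 → U
S(18)+T(19): 37≡11 → L
W(22)+D(3): 25 → Z
R(17)+M(12): 29≡3 → D
W(22)+W(22): 44≡18 → S
L(11)+O(14): 25 → Z
V(21)+T(19): 40≡14 → O
K(10)+D(3): 13 → N
R(17)+M(12): 29≡3 → D
B(1)+W(22): 23 → X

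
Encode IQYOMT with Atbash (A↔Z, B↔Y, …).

RJBLNG

I(8) → R(17)
Q(16) → J(9)
Y(24) → B(1)
O(14) → L(11)
M(12) → N(13)
T(19) → G(6)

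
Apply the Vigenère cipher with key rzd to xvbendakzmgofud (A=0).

ouevmgrjcdfrwtg

Repeat the key across the message: rzdrzdrzdrzdrzd
x(23)+r(17): 40≡14 → o
v(21)+z(25): 46≡20 → u
b(1)+d(3): 4 → e
e(4)+r(17): 21 → v
n(13)+z(25): 38≡12 → m
d(3)+d(3): 6 → g
a(0)+r(17): 17 → r
k(10)+z(25): 35≡9 → j
z(25)+d(3): 28≡2 → c
m(12)+r(17): 29≡3 → d
g(6)+z(25): 31≡5 → f
o(14)+d(3): 17 → r
f(5)+r(17): 22 → w
u(20)+z(25): 45≡19 → t
d(3)+d(3): 6 → g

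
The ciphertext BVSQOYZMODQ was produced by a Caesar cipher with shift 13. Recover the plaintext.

OIFDBLMZBQD

B(1): 1−13=-12≡14 → O
V(21): 21−13=8 → I
S(18): 18−13=5 → F
Q(16): 16−13=3 → D
O(14): 14−13=1 → B
Y(24): 24−13=11 → L
Z(25): 25−13=12 → M
M(12): 12−13=-1≡25 → Z
O(14): 14−13=1 → B
D(3): 3−13=-10≡16 → Q
Q(16): 16−13=3 → D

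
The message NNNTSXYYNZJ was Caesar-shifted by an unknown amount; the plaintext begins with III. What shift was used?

From the crib: N(13)−I(8)=5, so the shift is 5.

5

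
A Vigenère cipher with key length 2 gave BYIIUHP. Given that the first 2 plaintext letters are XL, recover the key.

Subtract each crib letter from the matching ciphertext letter (mod 26):
B(1)−X(23)=-22≡4 → E
Y(24)−L(11)=13 → N

EN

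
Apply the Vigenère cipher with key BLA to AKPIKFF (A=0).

BVPJVFG

Repeat the key across the message: BLABLAB
A(0)+B(1): 1 → B
K(10)+L(11): 21 → V
P(15)+A(0): 15 → P
I(8)+B(1): 9 → J
K(10)+L(11): 21 → V
F(5)+A(0): 5 → F
F(5)+B(1): 6 → G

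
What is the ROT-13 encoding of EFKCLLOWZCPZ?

RSXPYYBJMPCM

E(4): 4+13=17 → R
F(5): 5+13=18 → S
K(10): 10+13=23 → X
C(2): 2+13=15 → P
L(11): 11+13=24 → Y
L(11): 11+13=24 → Y
O(14): 14+13=27≡1 → B
W(22): 22+13=35≡9 → J
Z(25): 25+13=38≡12 → M
C(2): 2+13=15 → P
P(15): 15+13=28≡2 → C
Z(25): 25+13=38≡12 → M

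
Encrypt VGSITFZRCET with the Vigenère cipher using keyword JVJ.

Repeat the key across the message: JVJJVJJVJJV
V(21)+J(9): 30≡4 → E
G(6)+V(21): 27≡1 → B
S(18)+J(9): 27≡1 → B
I(8)+J(9): 17 → R
T(19)+V(21): 40≡14 → O
F(5)+J(9): 14 → O
Z(25)+J(9): 34≡8 → I
R(17)+V(21): 38≡12 → M
C(2)+J(9): 11 → L
E(4)+J(9): 13 → N
T(19)+V(21): 40≡14 → O

EBBROOIMLNO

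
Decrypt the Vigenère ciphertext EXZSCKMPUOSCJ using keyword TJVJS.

LOEJKRDULWZTO

Repeat the key across the ciphertext: TJVJSTJVJSTJV
E(4)−T(19): -15≡11 → L
X(23)−J(9): 14 → O
Z(25)−V(21): 4 → E
S(18)−J(9): 9 → J
C(2)−S(18): -16≡10 → K
K(10)−T(19): -9≡17 → R
M(12)−J(9): 3 → D
P(15)−V(21): -6≡20 → U
U(20)−J(9): 11 → L
O(14)−S(18): -4≡22 → W
S(18)−T(19): -1≡25 → Z
C(2)−J(9): -7≡19 → T
J(9)−V(21): -12≡14 → O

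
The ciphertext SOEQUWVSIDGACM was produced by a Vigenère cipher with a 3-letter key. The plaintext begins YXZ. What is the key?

URF

Subtract each crib letter from the matching ciphertext letter (mod 26):
S(18)−Y(24)=-6≡20 → U
O(14)−X(23)=-9≡17 → R
E(4)−Z(25)=-21≡5 → F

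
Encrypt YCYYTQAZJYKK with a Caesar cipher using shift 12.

KOKKFCMLVKWW

Y(24): 24+12=36≡10 → K
C(2): 2+12=14 → O
Y(24): 24+12=36≡10 → K
Y(24): 24+12=36≡10 → K
T(19): 19+12=31≡5 → F
Q(16): 16+12=28≡2 → C
A(0): 0+12=12 → M
Z(25): 25+12=37≡11 → L
J(9): 9+12=21 → V
Y(24): 24+12=36≡10 → K
K(10): 10+12=22 → W
K(10): 10+12=22 → W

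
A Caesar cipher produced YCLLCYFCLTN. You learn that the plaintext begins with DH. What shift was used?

21

From the crib: Y(24)−D(3)=21, so the shift is 21.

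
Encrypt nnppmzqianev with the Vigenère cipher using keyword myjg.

zlyvyxzomlnb

Repeat the key across the message: myjgmyjgmyjg
n(13)+m(12): 25 → z
n(13)+y(24): 37≡11 → l
p(15)+j(9): 24 → y
p(15)+g(6): 21 → v
m(12)+m(12): 24 → y
z(25)+y(24): 49≡23 → x
q(16)+j(9): 25 → z
i(8)+g(6): 14 → o
a(0)+m(12): 12 → m
n(13)+y(24): 37≡11 → l
e(4)+j(9): 13 → n
v(21)+g(6): 27≡1 → b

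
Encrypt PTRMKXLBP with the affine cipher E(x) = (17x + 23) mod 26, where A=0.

SIATLYCOS

P(15): 17·15+23=278≡18 → S
T(19): 17·19+23=346≡8 → I
R(17): 17·17+23=312≡0 → A
M(12): 17·12+23=227≡19 → T
K(10): 17·10+23=193≡11 → L
X(23): 17·23+23=414≡24 → Y
L(11): 17·11+23=210≡2 → C
B(1): 17·1+23=40≡14 → O
P(15): 17·15+23=278≡18 → S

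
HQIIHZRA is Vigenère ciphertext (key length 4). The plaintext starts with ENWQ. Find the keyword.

DDMS

Subtract each crib letter from the matching ciphertext letter (mod 26):
H(7)−E(4)=3 → D
Q(16)−N(13)=3 → D
I(8)−W(22)=-14≡12 → M
I(8)−Q(16)=-8≡18 → S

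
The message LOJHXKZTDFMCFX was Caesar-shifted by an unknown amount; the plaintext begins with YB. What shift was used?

13

From the crib: L(11)−Y(24)=-13≡13, so the shift is 13.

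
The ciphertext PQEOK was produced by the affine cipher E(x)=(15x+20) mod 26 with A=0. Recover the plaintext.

RYSKI

The inverse of 15 mod 26 is 7, since 15·7=105≡1. Apply D(y)=7·(y−20) mod 26:
P(15): 7·(15−20)=-35≡17 → R
Q(16): 7·(16−20)=-28≡24 → Y
E(4): 7·(4−20)=-112≡18 → S
O(14): 7·(14−20)=-42≡10 → K
K(10): 7·(10−20)=-70≡8 → I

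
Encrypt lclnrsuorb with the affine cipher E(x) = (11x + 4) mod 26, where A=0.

vavrjuqcjp

l(11): 11·11+4=125≡21 → v
c(2): 11·2+4=26≡0 → a
l(11): 11·11+4=125≡21 → v
n(13): 11·13+4=147≡17 → r
r(17): 11·17+4=191≡9 → j
s(18): 11·18+4=202≡20 → u
u(20): 11·20+4=224≡16 → q
o(14): 11·14+4=158≡2 → c
r(17): 11·17+4=191≡9 → j
b(1): 11·1+4=15 → p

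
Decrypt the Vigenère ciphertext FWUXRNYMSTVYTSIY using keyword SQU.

Repeat the key across the ciphertext: SQUSQUSQUSQUSQUS
F(5)−S(18): -13≡13 → N
W(22)−Q(16): 6 → G
U(20)−U(20): 0 → A
X(23)−S(18): 5 → F
R(17)−Q(16): 1 → B
N(13)−U(20): -7≡19 → T
Y(24)−S(18): 6 → G
M(12)−Q(16): -4≡22 → W
S(18)−U(20): -2≡24 → Y
T(19)−S(18): 1 → B
V(21)−Q(16): 5 → F
Y(24)−U(20): 4 → E
T(19)−S(18): 1 → B
S(18)−Q(16): 2 → C
I(8)−U(20): -12≡14 → O
Y(24)−S(18): 6 → G

NGAFBTGWYBFEBCOG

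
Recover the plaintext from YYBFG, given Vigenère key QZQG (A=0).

Repeat the key across the ciphertext: QZQGQ
Y(24)−Q(16): 8 → I
Y(24)−Z(25): -1≡25 → Z
B(1)−Q(16): -15≡11 → L
F(5)−G(6): -1≡25 → Z
G(6)−Q(16): -10≡16 → Q

IZLZQ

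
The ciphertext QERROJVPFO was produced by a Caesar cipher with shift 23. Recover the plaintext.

THUURMYSIR

Q(16): 16−23=-7≡19 → T
E(4): 4−23=-19≡7 → H
R(17): 17−23=-6≡20 → U
R(17): 17−23=-6≡20 → U
O(14): 14−23=-9≡17 → R
J(9): 9−23=-14≡12 → M
V(21): 21−23=-2≡24 → Y
P(15): 15−23=-8≡18 → S
F(5): 5−23=-18≡8 → I
O(14): 14−23=-9≡17 → R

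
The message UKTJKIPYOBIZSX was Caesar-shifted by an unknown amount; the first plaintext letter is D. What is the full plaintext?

From the crib: U(20)−D(3)=17, so the shift is 17.
Subtract 17 from each ciphertext letter:
U(20): 20−17=3 → D
K(10): 10−17=-7≡19 → T
T(19): 19−17=2 → C
J(9): 9−17=-8≡18 → S
K(10): 10−17=-7≡19 → T
I(8): 8−17=-9≡17 → R
P(15): 15−17=-2≡24 → Y
Y(24): 24−17=7 → H
O(14): 14−17=-3≡23 → X
B(1): 1−17=-16≡10 → K
I(8): 8−17=-9≡17 → R
Z(25): 25−17=8 → I
S(18): 18−17=1 → B
X(23): 23−17=6 → G

DTCSTRYHXKRIBG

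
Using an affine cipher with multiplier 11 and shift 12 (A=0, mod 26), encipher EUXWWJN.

E(4): 11·4+12=56≡4 → E
U(20): 11·20+12=232≡24 → Y
X(23): 11·23+12=265≡5 → F
W(22): 11·22+12=254≡20 → U
W(22): 11·22+12=254≡20 → U
J(9): 11·9+12=111≡7 → H
N(13): 11·13+12=155≡25 → Z

EYFUUHZ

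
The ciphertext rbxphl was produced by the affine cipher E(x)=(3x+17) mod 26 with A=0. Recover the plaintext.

The inverse of 3 mod 26 is 9, since 3·9=27≡1. Apply D(y)=9·(y−17) mod 26:
r(17): 9·(17−17)=0 → a
b(1): 9·(1−17)=-144≡12 → m
x(23): 9·(23−17)=54≡2 → c
p(15): 9·(15−17)=-18≡8 → i
h(7): 9·(7−17)=-90≡14 → o
l(11): 9·(11−17)=-54≡24 → y

amcioy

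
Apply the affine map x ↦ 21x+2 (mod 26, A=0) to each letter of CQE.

C(2): 21·2+2=44≡18 → S
Q(16): 21·16+2=338≡0 → A
E(4): 21·4+2=86≡8 → I

SAI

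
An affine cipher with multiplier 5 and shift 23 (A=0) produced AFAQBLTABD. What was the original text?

The inverse of 5 mod 26 is 21, since 5·21=105≡1. Apply D(y)=21·(y−23) mod 26:
A(0): 21·(0−23)=-483≡11 → L
F(5): 21·(5−23)=-378≡12 → M
A(0): 21·(0−23)=-483≡11 → L
Q(16): 21·(16−23)=-147≡9 → J
B(1): 21·(1−23)=-462≡6 → G
L(11): 21·(11−23)=-252≡8 → I
T(19): 21·(19−23)=-84≡20 → U
A(0): 21·(0−23)=-483≡11 → L
B(1): 21·(1−23)=-462≡6 → G
D(3): 21·(3−23)=-420≡22 → W

LMLJGIULGW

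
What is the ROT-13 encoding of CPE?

C(2): 2+13=15 → P
P(15): 15+13=28≡2 → C
E(4): 4+13=17 → R

PCR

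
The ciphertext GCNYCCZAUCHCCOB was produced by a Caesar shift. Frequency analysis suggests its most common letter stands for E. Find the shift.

24

The most frequent ciphertext letter is C (appears 6 times).
C is position 2; E is position 4.
Shift = -2≡24.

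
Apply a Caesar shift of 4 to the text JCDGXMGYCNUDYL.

J(9): 9+4=13 → N
C(2): 2+4=6 → G
D(3): 3+4=7 → H
G(6): 6+4=10 → K
X(23): 23+4=27≡1 → B
M(12): 12+4=16 → Q
G(6): 6+4=10 → K
Y(24): 24+4=28≡2 → C
C(2): 2+4=6 → G
N(13): 13+4=17 → R
U(20): 20+4=24 → Y
D(3): 3+4=7 → H
Y(24): 24+4=28≡2 → C
L(11): 11+4=15 → P

NGHKBQKCGRYHCP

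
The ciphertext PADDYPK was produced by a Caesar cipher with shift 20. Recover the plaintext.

P(15): 15−20=-5≡21 → V
A(0): 0−20=-20≡6 → G
D(3): 3−20=-17≡9 → J
D(3): 3−20=-17≡9 → J
Y(24): 24−20=4 → E
P(15): 15−20=-5≡21 → V
K(10): 10−20=-10≡16 → Q

VGJJEVQ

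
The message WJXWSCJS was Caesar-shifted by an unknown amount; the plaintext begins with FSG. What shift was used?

17

From the crib: W(22)−F(5)=17, so the shift is 17.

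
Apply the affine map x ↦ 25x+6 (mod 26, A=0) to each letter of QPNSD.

Q(16): 25·16+6=406≡16 → Q
P(15): 25·15+6=381≡17 → R
N(13): 25·13+6=331≡19 → T
S(18): 25·18+6=456≡14 → O
D(3): 25·3+6=81≡3 → D

QRTOD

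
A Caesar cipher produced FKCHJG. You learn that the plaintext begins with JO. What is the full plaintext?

From the crib: F(5)−J(9)=-4≡22, so the shift is 22.
Subtract 22 from each ciphertext letter:
F(5): 5−22=-17≡9 → J
K(10): 10−22=-12≡14 → O
C(2): 2−22=-20≡6 → G
H(7): 7−22=-15≡11 → L
J(9): 9−22=-13≡13 → N
G(6): 6−22=-16≡10 → K

JOGLNK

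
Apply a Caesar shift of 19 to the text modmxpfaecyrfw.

m(12): 12+19=31≡5 → f
o(14): 14+19=33≡7 → h
d(3): 3+19=22 → w
m(12): 12+19=31≡5 → f
x(23): 23+19=42≡16 → q
p(15): 15+19=34≡8 → i
f(5): 5+19=24 → y
a(0): 0+19=19 → t
e(4): 4+19=23 → x
c(2): 2+19=21 → v
y(24): 24+19=43≡17 → r
r(17): 17+19=36≡10 → k
f(5): 5+19=24 → y
w(22): 22+19=41≡15 → p

fhwfqiytxvrkyp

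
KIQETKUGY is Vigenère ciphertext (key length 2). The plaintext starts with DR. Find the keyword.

HR

Subtract each crib letter from the matching ciphertext letter (mod 26):
K(10)−D(3)=7 → H
I(8)−R(17)=-9≡17 → R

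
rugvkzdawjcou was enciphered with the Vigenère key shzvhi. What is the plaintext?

znhadrltxovgc

Repeat the key across the ciphertext: shzvhishzvhis
r(17)−s(18): -1≡25 → z
u(20)−h(7): 13 → n
g(6)−z(25): -19≡7 → h
v(21)−v(21): 0 → a
k(10)−h(7): 3 → d
z(25)−i(8): 17 → r
d(3)−s(18): -15≡11 → l
a(0)−h(7): -7≡19 → t
w(22)−z(25): -3≡23 → x
j(9)−v(21): -12≡14 → o
c(2)−h(7): -5≡21 → v
o(14)−i(8): 6 → g
u(20)−s(18): 2 → c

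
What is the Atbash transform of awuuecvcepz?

a(0) → z(25)
w(22) → d(3)
u(20) → f(5)
u(20) → f(5)
e(4) → v(21)
c(2) → x(23)
v(21) → e(4)
c(2) → x(23)
e(4) → v(21)
p(15) → k(10)
z(25) → a(0)

zdffvxexvka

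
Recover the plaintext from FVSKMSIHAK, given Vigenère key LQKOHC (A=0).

UFIWFQXRQW

Repeat the key across the ciphertext: LQKOHCLQKO
F(5)−L(11): -6≡20 → U
V(21)−Q(16): 5 → F
S(18)−K(10): 8 → I
K(10)−O(14): -4≡22 → W
M(12)−H(7): 5 → F
S(18)−C(2): 16 → Q
I(8)−L(11): -3≡23 → X
H(7)−Q(16): -9≡17 → R
A(0)−K(10): -10≡16 → Q
K(10)−O(14): -4≡22 → W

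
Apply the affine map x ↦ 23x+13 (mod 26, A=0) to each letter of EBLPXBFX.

BKGUWKYW

E(4): 23·4+13=105≡1 → B
B(1): 23·1+13=36≡10 → K
L(11): 23·11+13=266≡6 → G
P(15): 23·15+13=358≡20 → U
X(23): 23·23+13=542≡22 → W
B(1): 23·1+13=36≡10 → K
F(5): 23·5+13=128≡24 → Y
X(23): 23·23+13=542≡22 → W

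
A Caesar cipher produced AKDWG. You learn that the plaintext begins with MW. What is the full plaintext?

MWPIS

From the crib: A(0)−M(12)=-12≡14, so the shift is 14.
Subtract 14 from each ciphertext letter:
A(0): 0−14=-14≡12 → M
K(10): 10−14=-4≡22 → W
D(3): 3−14=-11≡15 → P
W(22): 22−14=8 → I
G(6): 6−14=-8≡18 → S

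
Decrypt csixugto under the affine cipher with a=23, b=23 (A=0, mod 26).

htfabxkd

The inverse of 23 mod 26 is 17, since 23·17=391≡1. Apply D(y)=17·(y−23) mod 26:
c(2): 17·(2−23)=-357≡7 → h
s(18): 17·(18−23)=-85≡19 → t
i(8): 17·(8−23)=-255≡5 → f
x(23): 17·(23−23)=0 → a
u(20): 17·(20−23)=-51≡1 → b
g(6): 17·(6−23)=-289≡23 → x
t(19): 17·(19−23)=-68≡10 → k
o(14): 17·(14−23)=-153≡3 → d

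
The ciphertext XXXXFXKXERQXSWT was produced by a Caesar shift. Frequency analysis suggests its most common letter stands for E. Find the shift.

19

The most frequent ciphertext letter is X (appears 7 times).
X is position 23; E is position 4.
Shift = 19.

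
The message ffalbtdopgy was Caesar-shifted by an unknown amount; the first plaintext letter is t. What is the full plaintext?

ttozphrcdum

From the crib: f(5)−t(19)=-14≡12, so the shift is 12.
Subtract 12 from each ciphertext letter:
f(5): 5−12=-7≡19 → t
f(5): 5−12=-7≡19 → t
a(0): 0−12=-12≡14 → o
l(11): 11−12=-1≡25 → z
b(1): 1−12=-11≡15 → p
t(19): 19−12=7 → h
d(3): 3−12=-9≡17 → r
o(14): 14−12=2 → c
p(15): 15−12=3 → d
g(6): 6−12=-6≡20 → u
y(24): 24−12=12 → m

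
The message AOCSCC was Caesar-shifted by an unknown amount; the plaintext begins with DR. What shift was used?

From the crib: A(0)−D(3)=-3≡23, so the shift is 23.

23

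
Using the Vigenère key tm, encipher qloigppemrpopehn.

Repeat the key across the message: tmtmtmtmtmtmtmtm
q(16)+t(19): 35≡9 → j
l(11)+m(12): 23 → x
o(14)+t(19): 33≡7 → h
i(8)+m(12): 20 → u
g(6)+t(19): 25 → z
p(15)+m(12): 27≡1 → b
p(15)+t(19): 34≡8 → i
e(4)+m(12): 16 → q
m(12)+t(19): 31≡5 → f
r(17)+m(12): 29≡3 → d
p(15)+t(19): 34≡8 → i
o(14)+m(12): 26≡0 → a
p(15)+t(19): 34≡8 → i
e(4)+m(12): 16 → q
h(7)+t(19): 26≡0 → a
n(13)+m(12): 25 → z

jxhuzbiqfdiaiqaz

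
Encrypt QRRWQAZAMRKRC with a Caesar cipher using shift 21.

LMMRLVUVHMFMX

Q(16): 16+21=37≡11 → L
R(17): 17+21=38≡12 → M
R(17): 17+21=38≡12 → M
W(22): 22+21=43≡17 → R
Q(16): 16+21=37≡11 → L
A(0): 0+21=21 → V
Z(25): 25+21=46≡20 → U
A(0): 0+21=21 → V
M(12): 12+21=33≡7 → H
R(17): 17+21=38≡12 → M
K(10): 10+21=31≡5 → F
R(17): 17+21=38≡12 → M
C(2): 2+21=23 → X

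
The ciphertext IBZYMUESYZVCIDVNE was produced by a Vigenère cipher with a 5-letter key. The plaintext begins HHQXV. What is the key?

Subtract each crib letter from the matching ciphertext letter (mod 26):
I(8)−H(7)=1 → B
B(1)−H(7)=-6≡20 → U
Z(25)−Q(16)=9 → J
Y(24)−X(23)=1 → B
M(12)−V(21)=-9≡17 → R

BUJBR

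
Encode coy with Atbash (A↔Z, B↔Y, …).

xlb

c(2) → x(23)
o(14) → l(11)
y(24) → b(1)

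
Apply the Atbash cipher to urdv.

fiwe

u(20) → f(5)
r(17) → i(8)
d(3) → w(22)
v(21) → e(4)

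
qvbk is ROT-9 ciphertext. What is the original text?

q(16): 16−9=7 → h
v(21): 21−9=12 → m
b(1): 1−9=-8≡18 → s
k(10): 10−9=1 → b

hmsb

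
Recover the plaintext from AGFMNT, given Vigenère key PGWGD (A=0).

Repeat the key across the ciphertext: PGWGDP
A(0)−P(15): -15≡11 → L
G(6)−G(6): 0 → A
F(5)−W(22): -17≡9 → J
M(12)−G(6): 6 → G
N(13)−D(3): 10 → K
T(19)−P(15): 4 → E

LAJGKE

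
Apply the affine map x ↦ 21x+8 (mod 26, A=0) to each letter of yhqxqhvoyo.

szgxgzhqsq

y(24): 21·24+8=512≡18 → s
h(7): 21·7+8=155≡25 → z
q(16): 21·16+8=344≡6 → g
x(23): 21·23+8=491≡23 → x
q(16): 21·16+8=344≡6 → g
h(7): 21·7+8=155≡25 → z
v(21): 21·21+8=449≡7 → h
o(14): 21·14+8=302≡16 → q
y(24): 21·24+8=512≡18 → s
o(14): 21·14+8=302≡16 → q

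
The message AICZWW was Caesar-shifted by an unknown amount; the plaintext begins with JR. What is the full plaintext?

From the crib: A(0)−J(9)=-9≡17, so the shift is 17.
Subtract 17 from each ciphertext letter:
A(0): 0−17=-17≡9 → J
I(8): 8−17=-9≡17 → R
C(2): 2−17=-15≡11 → L
Z(25): 25−17=8 → I
W(22): 22−17=5 → F
W(22): 22−17=5 → F

JRLIFF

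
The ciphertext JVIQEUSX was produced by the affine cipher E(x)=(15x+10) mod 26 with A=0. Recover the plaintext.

TZMQKSEN

The inverse of 15 mod 26 is 7, since 15·7=105≡1. Apply D(y)=7·(y−10) mod 26:
J(9): 7·(9−10)=-7≡19 → T
V(21): 7·(21−10)=77≡25 → Z
I(8): 7·(8−10)=-14≡12 → M
Q(16): 7·(16−10)=42≡16 → Q
E(4): 7·(4−10)=-42≡10 → K
U(20): 7·(20−10)=70≡18 → S
S(18): 7·(18−10)=56≡4 → E
X(23): 7·(23−10)=91≡13 → N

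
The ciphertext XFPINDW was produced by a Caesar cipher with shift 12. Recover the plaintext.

X(23): 23−12=11 → L
F(5): 5−12=-7≡19 → T
P(15): 15−12=3 → D
I(8): 8−12=-4≡22 → W
N(13): 13−12=1 → B
D(3): 3−12=-9≡17 → R
W(22): 22−12=10 → K

LTDWBRK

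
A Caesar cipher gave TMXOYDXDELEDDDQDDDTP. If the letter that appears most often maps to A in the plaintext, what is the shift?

The most frequent ciphertext letter is D (appears 8 times).
D is position 3; A is position 0.
Shift = 3.

3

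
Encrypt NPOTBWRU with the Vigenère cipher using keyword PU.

CJDNQQGO

Repeat the key across the message: PUPUPUPU
N(13)+P(15): 28≡2 → C
P(15)+U(20): 35≡9 → J
O(14)+P(15): 29≡3 → D
T(19)+U(20): 39≡13 → N
B(1)+P(15): 16 → Q
W(22)+U(20): 42≡16 → Q
R(17)+P(15): 32≡6 → G
U(20)+U(20): 40≡14 → O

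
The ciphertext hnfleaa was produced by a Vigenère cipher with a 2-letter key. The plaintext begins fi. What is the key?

cf

Subtract each crib letter from the matching ciphertext letter (mod 26):
h(7)−f(5)=2 → c
n(13)−i(8)=5 → f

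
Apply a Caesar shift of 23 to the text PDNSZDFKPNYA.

MAKPWACHMKVX

P(15): 15+23=38≡12 → M
D(3): 3+23=26≡0 → A
N(13): 13+23=36≡10 → K
S(18): 18+23=41≡15 → P
Z(25): 25+23=48≡22 → W
D(3): 3+23=26≡0 → A
F(5): 5+23=28≡2 → C
K(10): 10+23=33≡7 → H
P(15): 15+23=38≡12 → M
N(13): 13+23=36≡10 → K
Y(24): 24+23=47≡21 → V
A(0): 0+23=23 → X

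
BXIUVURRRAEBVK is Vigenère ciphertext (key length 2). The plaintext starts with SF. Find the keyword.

JS

Subtract each crib letter from the matching ciphertext letter (mod 26):
B(1)−S(18)=-17≡9 → J
X(23)−F(5)=18 → S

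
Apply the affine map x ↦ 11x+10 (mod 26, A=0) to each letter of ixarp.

i(8): 11·8+10=98≡20 → u
x(23): 11·23+10=263≡3 → d
a(0): 11·0+10=10 → k
r(17): 11·17+10=197≡15 → p
p(15): 11·15+10=175≡19 → t

udkpt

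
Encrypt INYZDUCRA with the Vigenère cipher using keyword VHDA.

Repeat the key across the message: VHDAVHDAV
I(8)+V(21): 29≡3 → D
N(13)+H(7): 20 → U
Y(24)+D(3): 27≡1 → B
Z(25)+A(0): 25 → Z
D(3)+V(21): 24 → Y
U(20)+H(7): 27≡1 → B
C(2)+D(3): 5 → F
R(17)+A(0): 17 → R
A(0)+V(21): 21 → V

DUBZYBFRV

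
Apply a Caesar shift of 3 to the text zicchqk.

z(25): 25+3=28≡2 → c
i(8): 8+3=11 → l
c(2): 2+3=5 → f
c(2): 2+3=5 → f
h(7): 7+3=10 → k
q(16): 16+3=19 → t
k(10): 10+3=13 → n

clffktn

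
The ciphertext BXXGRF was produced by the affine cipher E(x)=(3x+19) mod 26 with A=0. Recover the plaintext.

The inverse of 3 mod 26 is 9, since 3·9=27≡1. Apply D(y)=9·(y−19) mod 26:
B(1): 9·(1−19)=-162≡20 → U
X(23): 9·(23−19)=36≡10 → K
X(23): 9·(23−19)=36≡10 → K
G(6): 9·(6−19)=-117≡13 → N
R(17): 9·(17−19)=-18≡8 → I
F(5): 9·(5−19)=-126≡4 → E

UKKNIE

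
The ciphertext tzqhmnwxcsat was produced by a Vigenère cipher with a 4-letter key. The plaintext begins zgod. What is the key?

Subtract each crib letter from the matching ciphertext letter (mod 26):
t(19)−z(25)=-6≡20 → u
z(25)−g(6)=19 → t
q(16)−o(14)=2 → c
h(7)−d(3)=4 → e

utce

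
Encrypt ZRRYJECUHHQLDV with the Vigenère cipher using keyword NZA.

Repeat the key across the message: NZANZANZANZANZ
Z(25)+N(13): 38≡12 → M
R(17)+Z(25): 42≡16 → Q
R(17)+A(0): 17 → R
Y(24)+N(13): 37≡11 → L
J(9)+Z(25): 34≡8 → I
E(4)+A(0): 4 → E
C(2)+N(13): 15 → P
U(20)+Z(25): 45≡19 → T
H(7)+A(0): 7 → H
H(7)+N(13): 20 → U
Q(16)+Z(25): 41≡15 → P
L(11)+A(0): 11 → L
D(3)+N(13): 16 → Q
V(21)+Z(25): 46≡20 → U

MQRLIEPTHUPLQU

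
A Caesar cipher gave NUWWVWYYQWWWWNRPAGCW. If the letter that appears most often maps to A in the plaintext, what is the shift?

22

The most frequent ciphertext letter is W (appears 8 times).
W is position 22; A is position 0.
Shift = 22.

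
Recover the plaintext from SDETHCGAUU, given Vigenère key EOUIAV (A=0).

Repeat the key across the ciphertext: EOUIAVEOUI
S(18)−E(4): 14 → O
D(3)−O(14): -11≡15 → P
E(4)−U(20): -16≡10 → K
T(19)−I(8): 11 → L
H(7)−A(0): 7 → H
C(2)−V(21): -19≡7 → H
G(6)−E(4): 2 → C
A(0)−O(14): -14≡12 → M
U(20)−U(20): 0 → A
U(20)−I(8): 12 → M

OPKLHHCMAM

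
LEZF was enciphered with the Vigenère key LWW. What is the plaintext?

Repeat the key across the ciphertext: LWWL
L(11)−L(11): 0 → A
E(4)−W(22): -18≡8 → I
Z(25)−W(22): 3 → D
F(5)−L(11): -6≡20 → U

AIDU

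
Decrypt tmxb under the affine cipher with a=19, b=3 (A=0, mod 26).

The inverse of 19 mod 26 is 11, since 19·11=209≡1. Apply D(y)=11·(y−3) mod 26:
t(19): 11·(19−3)=176≡20 → u
m(12): 11·(12−3)=99≡21 → v
x(23): 11·(23−3)=220≡12 → m
b(1): 11·(1−3)=-22≡4 → e

uvme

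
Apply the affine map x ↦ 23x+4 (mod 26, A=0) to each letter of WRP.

W(22): 23·22+4=510≡16 → Q
R(17): 23·17+4=395≡5 → F
P(15): 23·15+4=349≡11 → L

QFL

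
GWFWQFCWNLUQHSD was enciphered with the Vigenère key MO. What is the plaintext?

UITIERQIBXICVER

Repeat the key across the ciphertext: MOMOMOMOMOMOMOM
G(6)−M(12): -6≡20 → U
W(22)−O(14): 8 → I
F(5)−M(12): -7≡19 → T
W(22)−O(14): 8 → I
Q(16)−M(12): 4 → E
F(5)−O(14): -9≡17 → R
C(2)−M(12): -10≡16 → Q
W(22)−O(14): 8 → I
N(13)−M(12): 1 → B
L(11)−O(14): -3≡23 → X
U(20)−M(12): 8 → I
Q(16)−O(14): 2 → C
H(7)−M(12): -5≡21 → V
S(18)−O(14): 4 → E
D(3)−M(12): -9≡17 → R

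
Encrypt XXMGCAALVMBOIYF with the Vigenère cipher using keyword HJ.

Repeat the key across the message: HJHJHJHJHJHJHJH
X(23)+H(7): 30≡4 → E
X(23)+J(9): 32≡6 → G
M(12)+H(7): 19 → T
G(6)+J(9): 15 → P
C(2)+H(7): 9 → J
A(0)+J(9): 9 → J
A(0)+H(7): 7 → H
L(11)+J(9): 20 → U
V(21)+H(7): 28≡2 → C
M(12)+J(9): 21 → V
B(1)+H(7): 8 → I
O(14)+J(9): 23 → X
I(8)+H(7): 15 → P
Y(24)+J(9): 33≡7 → H
F(5)+H(7): 12 → M

EGTPJJHUCVIXPHM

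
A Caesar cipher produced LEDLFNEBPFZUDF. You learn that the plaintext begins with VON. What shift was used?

From the crib: L(11)−V(21)=-10≡16, so the shift is 16.

16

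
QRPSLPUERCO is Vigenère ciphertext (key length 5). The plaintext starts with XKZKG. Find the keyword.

THQIF

Subtract each crib letter from the matching ciphertext letter (mod 26):
Q(16)−X(23)=-7≡19 → T
R(17)−K(10)=7 → H
P(15)−Z(25)=-10≡16 → Q
S(18)−K(10)=8 → I
L(11)−G(6)=5 → F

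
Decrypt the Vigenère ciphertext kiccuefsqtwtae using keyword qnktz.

uvsjvosixuggql

Repeat the key across the ciphertext: qnktzqnktzqnkt
k(10)−q(16): -6≡20 → u
i(8)−n(13): -5≡21 → v
c(2)−k(10): -8≡18 → s
c(2)−t(19): -17≡9 → j
u(20)−z(25): -5≡21 → v
e(4)−q(16): -12≡14 → o
f(5)−n(13): -8≡18 → s
s(18)−k(10): 8 → i
q(16)−t(19): -3≡23 → x
t(19)−z(25): -6≡20 → u
w(22)−q(16): 6 → g
t(19)−n(13): 6 → g
a(0)−k(10): -10≡16 → q
e(4)−t(19): -15≡11 → l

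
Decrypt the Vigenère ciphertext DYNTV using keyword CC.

BWLRT

Repeat the key across the ciphertext: CCCCC
D(3)−C(2): 1 → B
Y(24)−C(2): 22 → W
N(13)−C(2): 11 → L
T(19)−C(2): 17 → R
V(21)−C(2): 19 → T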